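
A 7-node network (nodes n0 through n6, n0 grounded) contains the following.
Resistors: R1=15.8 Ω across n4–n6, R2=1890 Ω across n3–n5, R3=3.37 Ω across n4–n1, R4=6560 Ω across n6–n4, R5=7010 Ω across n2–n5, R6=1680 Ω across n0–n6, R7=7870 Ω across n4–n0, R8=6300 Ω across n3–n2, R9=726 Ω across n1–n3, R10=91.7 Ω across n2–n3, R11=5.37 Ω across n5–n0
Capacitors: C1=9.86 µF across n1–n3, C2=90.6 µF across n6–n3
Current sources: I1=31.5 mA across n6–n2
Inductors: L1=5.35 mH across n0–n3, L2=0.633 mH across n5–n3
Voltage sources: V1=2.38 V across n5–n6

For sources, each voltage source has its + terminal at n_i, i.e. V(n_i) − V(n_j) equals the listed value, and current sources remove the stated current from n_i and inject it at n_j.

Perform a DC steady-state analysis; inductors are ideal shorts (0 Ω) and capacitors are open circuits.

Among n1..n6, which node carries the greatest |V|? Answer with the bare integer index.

2

MNA unknowns: 6 node voltages V₁..V_6 plus 3 source currents (L1, L2, V1)
R1: Y=0.06329 on G[4,6]
C1: Y=0.000 on G[1,3]
R2: Y=0.0005291 on G[3,5]
R3: Y=0.2967 on G[4,1]
I1: z[6]−=0.0315, z[2]+=0.0315
R4: Y=0.0001524 on G[6,4]
C2: Y=0.000 on G[6,3]
R5: Y=0.0001427 on G[2,5]
R6: Y=0.0005952 on G[0,6]
R7: Y=0.0001271 on G[4,0]
R8: Y=0.0001587 on G[3,2]
R9: Y=0.001377 on G[1,3]
R10: Y=0.01091 on G[2,3]
R11: Y=0.1862 on G[5,0]
L1: row V0−V3=0, i_L1 at 0,3
L2: row V5−V3=0, i_L2 at 5,3
V1: row V5−V6=2.38, i_V1 at 5,6
solve → V1=-2.314, V2=2.811, V3=0.000, V4=-2.325, V5=0.000, V6=-2.380
aux → i_L1=-0.001712, i_L2=-0.02620, i_V1=0.02660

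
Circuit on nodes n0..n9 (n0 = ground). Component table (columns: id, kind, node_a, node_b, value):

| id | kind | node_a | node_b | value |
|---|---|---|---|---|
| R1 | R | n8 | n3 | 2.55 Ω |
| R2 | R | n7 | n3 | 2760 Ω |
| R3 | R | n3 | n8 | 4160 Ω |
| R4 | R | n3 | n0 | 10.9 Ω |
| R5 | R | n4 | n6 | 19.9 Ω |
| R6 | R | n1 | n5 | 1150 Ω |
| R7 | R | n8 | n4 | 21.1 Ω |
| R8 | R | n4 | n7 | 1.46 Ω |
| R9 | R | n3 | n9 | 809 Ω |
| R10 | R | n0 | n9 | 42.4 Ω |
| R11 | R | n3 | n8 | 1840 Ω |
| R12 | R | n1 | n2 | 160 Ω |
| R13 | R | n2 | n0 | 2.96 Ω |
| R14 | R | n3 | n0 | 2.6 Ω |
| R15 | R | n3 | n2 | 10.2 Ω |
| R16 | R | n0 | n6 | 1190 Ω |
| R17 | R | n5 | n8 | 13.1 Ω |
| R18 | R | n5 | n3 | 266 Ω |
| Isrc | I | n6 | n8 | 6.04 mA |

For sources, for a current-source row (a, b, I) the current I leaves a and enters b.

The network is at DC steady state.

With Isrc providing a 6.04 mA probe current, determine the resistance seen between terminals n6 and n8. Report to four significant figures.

R_eq = 39.49 Ω

Apply KCL at each of the 9 non-ground nodes and solve the resulting linear system.
Node n1: branches {R6, R12} → V_1 = 0.0001866
Node n2: branches {R12, R13, R15} → V_2 = 8.241e-05
Node n3: branches {R1, R2, R3, R4, R9, R11, R14, R15, R18} → V_3 = 0.0003597
Node n4: branches {R5, R7, R8} → V_4 = -0.1213
Node n5: branches {R6, R17, R18} → V_5 = 0.0009358
Node n6: branches {R5, R16, Isrc} → V_6 = -0.2376
Node n7: branches {R2, R8} → V_7 = -0.1213
Node n8: branches {R1, R3, R7, R11, R17, Isrc} → V_8 = 0.0009727
Node n9: branches {R9, R10} → V_9 = 1.791e-05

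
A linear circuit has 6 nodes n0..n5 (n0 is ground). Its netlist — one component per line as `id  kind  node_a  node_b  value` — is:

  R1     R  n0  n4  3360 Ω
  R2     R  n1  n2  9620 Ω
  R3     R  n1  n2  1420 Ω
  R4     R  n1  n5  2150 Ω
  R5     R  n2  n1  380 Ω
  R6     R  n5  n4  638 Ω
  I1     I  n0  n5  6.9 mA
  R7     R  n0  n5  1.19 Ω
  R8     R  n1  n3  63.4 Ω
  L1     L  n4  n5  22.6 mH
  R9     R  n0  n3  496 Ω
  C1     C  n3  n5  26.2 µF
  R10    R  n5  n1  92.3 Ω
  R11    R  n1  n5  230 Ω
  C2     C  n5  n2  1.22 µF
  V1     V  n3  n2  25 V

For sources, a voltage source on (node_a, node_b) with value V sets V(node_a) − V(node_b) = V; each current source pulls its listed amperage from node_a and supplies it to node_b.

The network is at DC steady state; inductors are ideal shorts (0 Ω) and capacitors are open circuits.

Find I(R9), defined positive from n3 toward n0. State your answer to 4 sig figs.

0.007313 A

MNA unknowns: 5 node voltages V₁..V_5 plus 2 source currents (L1, V1)
R1: Y=0.0002976 on G[0,4]
R2: Y=0.0001040 on G[1,2]
R3: Y=0.0007042 on G[1,2]
R4: Y=0.0004651 on G[1,5]
R5: Y=0.002632 on G[2,1]
R6: Y=0.001567 on G[5,4]
I1: z[0]−=0.0069, z[5]+=0.0069
R7: Y=0.8403 on G[0,5]
R8: Y=0.01577 on G[1,3]
L1: row V4−V5=0, i_L1 at 4,5
R9: Y=0.002016 on G[0,3]
C1: Y=0.000 on G[3,5]
R10: Y=0.01083 on G[5,1]
R11: Y=0.004348 on G[1,5]
C2: Y=0.000 on G[5,2]
V1: row V3−V2=25, i_V1 at 3,2
solve → V1=-0.4679, V2=-21.37, V3=3.627, V4=-0.0004916, V5=-0.0004916
aux → i_L1=1.463e-07, i_V1=-0.07191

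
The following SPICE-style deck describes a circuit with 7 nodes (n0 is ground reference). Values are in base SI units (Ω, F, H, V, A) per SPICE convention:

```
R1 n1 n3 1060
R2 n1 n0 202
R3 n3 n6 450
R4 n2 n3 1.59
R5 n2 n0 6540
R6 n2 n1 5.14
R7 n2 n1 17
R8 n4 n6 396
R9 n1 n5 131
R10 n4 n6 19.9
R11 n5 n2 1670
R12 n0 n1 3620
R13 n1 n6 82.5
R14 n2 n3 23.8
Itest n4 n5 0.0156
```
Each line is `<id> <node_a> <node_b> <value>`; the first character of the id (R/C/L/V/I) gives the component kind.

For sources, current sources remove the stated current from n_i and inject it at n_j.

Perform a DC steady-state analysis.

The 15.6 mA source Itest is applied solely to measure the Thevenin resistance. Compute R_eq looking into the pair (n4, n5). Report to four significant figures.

Element admittances at DC:
  Y(R1) = 0.0009434 S between n1,n3
  Y(R2) = 0.004950 S between n1,n0
  Y(R3) = 0.002222 S between n3,n6
  Y(R4) = 0.6289 S between n2,n3
  Y(R5) = 0.0001529 S between n2,n0
  Y(R6) = 0.1946 S between n2,n1
  Y(R7) = 0.05882 S between n2,n1
  Y(R8) = 0.002525 S between n4,n6
  Y(R9) = 0.007634 S between n1,n5
  Y(R10) = 0.05025 S between n4,n6
  Y(R11) = 0.0005988 S between n5,n2
  Y(R12) = 0.0002762 S between n0,n1
  Y(R13) = 0.01212 S between n1,n6
  Y(R14) = 0.04202 S between n2,n3
  Itest: injects 0.0156 A into n5 (from n4)
Assemble and solve the 6×6 MNA system:
  V(n1)=0.0001407  V(n2)=-0.004811  V(n3)=-0.008378  V(n4)=-1.384  V(n5)=1.895  V(n6)=-1.089

R_eq = 210.2 Ω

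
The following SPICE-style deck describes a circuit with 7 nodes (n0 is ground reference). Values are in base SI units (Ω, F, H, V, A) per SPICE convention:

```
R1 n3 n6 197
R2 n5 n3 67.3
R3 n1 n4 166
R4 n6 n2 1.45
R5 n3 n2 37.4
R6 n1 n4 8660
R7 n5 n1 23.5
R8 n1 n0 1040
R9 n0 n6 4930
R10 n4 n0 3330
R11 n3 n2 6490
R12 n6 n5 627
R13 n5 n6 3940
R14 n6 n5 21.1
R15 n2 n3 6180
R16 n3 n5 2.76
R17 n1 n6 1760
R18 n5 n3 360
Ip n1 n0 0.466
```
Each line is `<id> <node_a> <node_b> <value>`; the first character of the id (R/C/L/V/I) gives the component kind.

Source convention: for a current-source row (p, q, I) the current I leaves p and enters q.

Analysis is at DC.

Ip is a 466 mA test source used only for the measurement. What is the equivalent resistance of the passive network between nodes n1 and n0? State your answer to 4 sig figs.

Element admittances at DC:
  Y(R1) = 0.005076 S between n3,n6
  Y(R2) = 0.01486 S between n5,n3
  Y(R3) = 0.006024 S between n1,n4
  Y(R4) = 0.6897 S between n6,n2
  Y(R5) = 0.02674 S between n3,n2
  Y(R6) = 0.0001155 S between n1,n4
  Y(R7) = 0.04255 S between n5,n1
  Y(R8) = 0.0009615 S between n1,n0
  Y(R9) = 0.0002028 S between n0,n6
  Y(R10) = 0.0003003 S between n4,n0
  Y(R11) = 0.0001541 S between n3,n2
  Y(R12) = 0.001595 S between n6,n5
  Y(R13) = 0.0002538 S between n5,n6
  Y(R14) = 0.04739 S between n6,n5
  Y(R15) = 0.0001618 S between n2,n3
  Y(R16) = 0.3623 S between n3,n5
  Y(R17) = 0.0005682 S between n1,n6
  Y(R18) = 0.002778 S between n5,n3
  Ip: injects 0.466 A into n0 (from n1)
Assemble and solve the 6×6 MNA system:
  V(n1)=-321.6  V(n2)=-319.3  V(n3)=-320.0  V(n4)=-306.6  V(n5)=-320.1  V(n6)=-319.2

R_eq = 690.0 Ω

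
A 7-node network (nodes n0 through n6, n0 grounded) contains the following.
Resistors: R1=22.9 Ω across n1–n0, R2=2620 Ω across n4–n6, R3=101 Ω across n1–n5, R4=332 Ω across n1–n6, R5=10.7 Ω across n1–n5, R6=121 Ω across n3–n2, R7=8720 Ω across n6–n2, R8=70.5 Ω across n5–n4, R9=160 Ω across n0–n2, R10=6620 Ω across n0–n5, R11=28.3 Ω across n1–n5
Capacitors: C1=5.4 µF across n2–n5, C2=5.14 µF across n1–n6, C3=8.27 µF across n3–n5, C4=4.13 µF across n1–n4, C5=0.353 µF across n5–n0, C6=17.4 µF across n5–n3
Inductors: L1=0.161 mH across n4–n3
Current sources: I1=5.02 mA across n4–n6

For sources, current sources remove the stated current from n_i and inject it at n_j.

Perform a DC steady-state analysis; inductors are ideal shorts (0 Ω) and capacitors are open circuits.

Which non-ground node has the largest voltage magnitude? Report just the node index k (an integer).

6

Apply KCL at each of the 6 non-ground nodes and solve the resulting linear system.
Node n1: branches {R1, R3, R4, R5, C2, C4, R11} → V_1 = 0.01836
Node n2: branches {C1, R6, R7, R9} → V_2 = -0.1281
Node n3: branches {C3, R6, L1, C6} → V_3 = -0.2465
Node n4: branches {R2, L1, C4, R8, I1} → V_4 = -0.2465
Node n5: branches {C1, R3, R5, C3, R8, C5, R10, C6, R11} → V_5 = -0.006203
Node n6: branches {R2, R4, C2, R7, I1} → V_6 = 1.416
Source currents: i(L1)=-0.0009779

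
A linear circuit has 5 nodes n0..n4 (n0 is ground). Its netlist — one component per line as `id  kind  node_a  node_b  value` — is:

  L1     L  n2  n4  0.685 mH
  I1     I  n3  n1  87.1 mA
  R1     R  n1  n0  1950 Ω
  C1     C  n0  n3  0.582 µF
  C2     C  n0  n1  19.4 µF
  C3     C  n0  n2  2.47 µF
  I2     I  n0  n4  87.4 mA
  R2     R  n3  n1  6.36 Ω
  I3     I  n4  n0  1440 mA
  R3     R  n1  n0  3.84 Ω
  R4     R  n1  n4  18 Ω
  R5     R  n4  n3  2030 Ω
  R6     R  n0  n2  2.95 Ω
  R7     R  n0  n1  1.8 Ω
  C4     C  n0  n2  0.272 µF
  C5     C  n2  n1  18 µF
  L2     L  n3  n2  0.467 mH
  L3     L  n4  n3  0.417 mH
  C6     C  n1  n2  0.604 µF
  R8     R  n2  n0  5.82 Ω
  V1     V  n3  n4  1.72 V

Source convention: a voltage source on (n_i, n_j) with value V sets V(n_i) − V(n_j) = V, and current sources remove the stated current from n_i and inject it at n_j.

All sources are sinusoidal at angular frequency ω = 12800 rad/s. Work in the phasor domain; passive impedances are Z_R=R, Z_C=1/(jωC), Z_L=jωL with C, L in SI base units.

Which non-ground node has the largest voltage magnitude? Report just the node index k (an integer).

4

MNA unknowns: 4 node voltages V₁..V_4 plus 1 source current (V1)
L1: Y=0.000-0.1141j on G[2,4]
I1: z[3]−=0.0871, z[1]+=0.0871
R1: Y=0.0005128+0.000j on G[1,0]
C1: Y=0.000+0.007450j on G[0,3]
C2: Y=0.000+0.2483j on G[0,1]
C3: Y=0.000+0.03162j on G[0,2]
I2: z[0]−=0.0874, z[4]+=0.0874
R2: Y=0.1572+0.000j on G[3,1]
I3: z[4]−=1.44, z[0]+=1.44
R3: Y=0.2604+0.000j on G[1,0]
R4: Y=0.05556+0.000j on G[1,4]
R5: Y=0.0004926+0.000j on G[4,3]
R6: Y=0.3390+0.000j on G[0,2]
R7: Y=0.5556+0.000j on G[0,1]
C4: Y=0.000+0.003482j on G[0,2]
C5: Y=0.000+0.2304j on G[2,1]
L2: Y=0.000-0.1673j on G[3,2]
L3: Y=0.000-0.1874j on G[4,3]
C6: Y=0.000+0.007731j on G[1,2]
R8: Y=0.1718+0.000j on G[2,0]
V1: row V3−V4=1.72, i_V1 at 3,4
solve → V1=-0.9482-0.3863j, V2=-1.276+1.200j, V3=-2.321-2.609j, V4=-4.041-2.609j
aux → i_V1=0.7456+0.5141j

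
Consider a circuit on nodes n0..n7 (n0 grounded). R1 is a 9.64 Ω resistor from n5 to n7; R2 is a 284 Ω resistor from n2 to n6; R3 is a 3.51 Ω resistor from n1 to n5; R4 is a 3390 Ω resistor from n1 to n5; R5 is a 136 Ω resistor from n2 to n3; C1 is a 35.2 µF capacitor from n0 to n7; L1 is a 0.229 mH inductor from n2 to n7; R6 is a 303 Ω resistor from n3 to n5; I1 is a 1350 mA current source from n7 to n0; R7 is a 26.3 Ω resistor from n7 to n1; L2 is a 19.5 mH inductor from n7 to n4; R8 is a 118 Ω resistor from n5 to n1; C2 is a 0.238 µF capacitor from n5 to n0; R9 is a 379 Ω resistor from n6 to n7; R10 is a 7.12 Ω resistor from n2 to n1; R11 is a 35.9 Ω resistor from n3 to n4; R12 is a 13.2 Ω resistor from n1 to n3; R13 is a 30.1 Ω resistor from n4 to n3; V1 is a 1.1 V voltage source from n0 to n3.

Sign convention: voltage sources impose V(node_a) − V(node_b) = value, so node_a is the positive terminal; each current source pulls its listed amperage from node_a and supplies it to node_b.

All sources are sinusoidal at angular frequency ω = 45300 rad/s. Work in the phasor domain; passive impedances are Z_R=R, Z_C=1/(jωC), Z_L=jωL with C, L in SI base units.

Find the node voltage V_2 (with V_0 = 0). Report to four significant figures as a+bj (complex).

-0.04429+0.4780j V

MNA unknowns: 7 node voltages V₁..V_7 plus 1 source current (V1)
R1: Y=0.1037+0.000j on G[5,7]
R2: Y=0.003521+0.000j on G[2,6]
R3: Y=0.2849+0.000j on G[1,5]
R4: Y=0.0002950+0.000j on G[1,5]
R5: Y=0.007353+0.000j on G[2,3]
C1: Y=0.000+1.595j on G[0,7]
L1: Y=0.000-0.09640j on G[2,7]
R6: Y=0.003300+0.000j on G[3,5]
I1: z[7]−=1.35, z[0]+=1.35
R7: Y=0.03802+0.000j on G[7,1]
L2: Y=0.000-0.001132j on G[7,4]
R8: Y=0.008475+0.000j on G[5,1]
C2: Y=0.000+0.01078j on G[5,0]
R9: Y=0.002639+0.000j on G[6,7]
R10: Y=0.1404+0.000j on G[2,1]
R11: Y=0.02786+0.000j on G[3,4]
R12: Y=0.07576+0.000j on G[1,3]
R13: Y=0.03322+0.000j on G[4,3]
V1: row V0−V3=1.1, i_V1 at 0,3
solve → V1=-0.2715+0.5114j, V2=-0.04429+0.4780j, V3=-1.100+0.000j, V4=-1.083-0.01960j, V5=-0.1983+0.6103j, V6=-0.03631+0.6541j, V7=-0.02567+0.8892j
aux → i_V1=-0.07453-0.04307j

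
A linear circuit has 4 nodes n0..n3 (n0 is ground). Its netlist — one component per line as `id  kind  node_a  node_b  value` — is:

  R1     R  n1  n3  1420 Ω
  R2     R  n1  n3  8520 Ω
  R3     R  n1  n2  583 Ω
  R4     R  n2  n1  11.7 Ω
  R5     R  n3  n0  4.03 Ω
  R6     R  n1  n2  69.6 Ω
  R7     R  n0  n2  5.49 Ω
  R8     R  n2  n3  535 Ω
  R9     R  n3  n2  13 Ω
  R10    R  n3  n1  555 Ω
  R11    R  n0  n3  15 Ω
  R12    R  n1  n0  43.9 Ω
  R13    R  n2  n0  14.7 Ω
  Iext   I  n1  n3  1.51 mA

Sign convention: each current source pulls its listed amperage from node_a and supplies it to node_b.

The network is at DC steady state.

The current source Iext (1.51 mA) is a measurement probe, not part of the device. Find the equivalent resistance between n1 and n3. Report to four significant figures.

R_eq = 11.38 Ω

Element admittances at DC:
  Y(R1) = 0.0007042 S between n1,n3
  Y(R2) = 0.0001174 S between n1,n3
  Y(R3) = 0.001715 S between n1,n2
  Y(R4) = 0.08547 S between n2,n1
  Y(R5) = 0.2481 S between n3,n0
  Y(R6) = 0.01437 S between n1,n2
  Y(R7) = 0.1821 S between n0,n2
  Y(R8) = 0.001869 S between n2,n3
  Y(R9) = 0.07692 S between n3,n2
  Y(R10) = 0.001802 S between n3,n1
  Y(R11) = 0.06667 S between n0,n3
  Y(R12) = 0.02278 S between n1,n0
  Y(R13) = 0.06803 S between n2,n0
  Iext: injects 0.00151 A into n3 (from n1)
Assemble and solve the 3×3 MNA system:
  V(n1)=-0.01401  V(n2)=-0.002722  V(n3)=0.003177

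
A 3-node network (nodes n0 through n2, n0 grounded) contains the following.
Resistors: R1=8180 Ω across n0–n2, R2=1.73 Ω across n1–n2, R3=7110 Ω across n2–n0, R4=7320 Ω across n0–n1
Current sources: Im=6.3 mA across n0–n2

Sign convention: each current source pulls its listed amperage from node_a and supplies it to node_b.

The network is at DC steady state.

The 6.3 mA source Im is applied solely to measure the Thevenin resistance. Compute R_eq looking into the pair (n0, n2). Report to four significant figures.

Apply KCL at each of the 2 non-ground nodes and solve the resulting linear system.
Node n1: branches {R2, R4} → V_1 = 15.77
Node n2: branches {R1, R2, R3, Im} → V_2 = 15.77

R_eq = 2503. Ω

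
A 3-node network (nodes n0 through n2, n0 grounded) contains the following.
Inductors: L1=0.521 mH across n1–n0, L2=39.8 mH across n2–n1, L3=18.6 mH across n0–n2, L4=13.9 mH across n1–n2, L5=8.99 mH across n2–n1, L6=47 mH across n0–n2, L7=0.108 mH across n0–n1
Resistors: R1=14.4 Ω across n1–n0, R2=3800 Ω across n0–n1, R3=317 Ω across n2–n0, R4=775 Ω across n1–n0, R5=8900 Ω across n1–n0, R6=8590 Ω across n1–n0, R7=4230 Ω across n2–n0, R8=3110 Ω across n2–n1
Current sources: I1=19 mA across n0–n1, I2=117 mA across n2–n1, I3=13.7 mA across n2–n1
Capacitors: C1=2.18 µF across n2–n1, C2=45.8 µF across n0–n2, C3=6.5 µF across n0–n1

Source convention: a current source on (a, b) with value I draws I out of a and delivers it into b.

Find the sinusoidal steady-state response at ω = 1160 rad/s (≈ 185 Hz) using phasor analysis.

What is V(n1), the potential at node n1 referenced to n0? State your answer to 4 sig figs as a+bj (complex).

Apply KCL at each of the 2 non-ground nodes and solve the resulting linear system.
Node n1: branches {L1, R1, L2, R2, I1, I2, L4, R4, L5, R5, C1, R6, R8, L7, C3, I3} → V_1 = -0.0002057+0.002808j
Node n2: branches {L2, L3, I2, R3, L4, L5, C1, R7, R8, L6, C2, I3} → V_2 = -0.01378-0.6901j

-0.0002057+0.002808j V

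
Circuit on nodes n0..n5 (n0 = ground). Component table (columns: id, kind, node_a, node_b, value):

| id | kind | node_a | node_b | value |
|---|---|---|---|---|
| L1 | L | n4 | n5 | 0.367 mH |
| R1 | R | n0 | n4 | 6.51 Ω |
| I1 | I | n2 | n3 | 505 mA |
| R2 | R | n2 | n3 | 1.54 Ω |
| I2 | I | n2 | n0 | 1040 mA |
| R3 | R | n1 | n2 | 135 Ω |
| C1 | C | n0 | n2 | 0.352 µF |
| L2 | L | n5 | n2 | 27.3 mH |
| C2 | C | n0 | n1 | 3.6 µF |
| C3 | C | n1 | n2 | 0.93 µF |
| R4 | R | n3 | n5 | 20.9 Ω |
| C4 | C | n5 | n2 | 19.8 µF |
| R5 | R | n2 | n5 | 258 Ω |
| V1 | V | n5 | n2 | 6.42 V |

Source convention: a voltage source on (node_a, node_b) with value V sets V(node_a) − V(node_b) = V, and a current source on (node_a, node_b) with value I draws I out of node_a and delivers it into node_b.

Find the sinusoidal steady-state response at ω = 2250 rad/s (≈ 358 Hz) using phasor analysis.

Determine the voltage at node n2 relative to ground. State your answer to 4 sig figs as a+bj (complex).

Apply KCL at each of the 5 non-ground nodes and solve the resulting linear system.
Node n1: branches {R3, C2, C3} → V_1 = -6.397+4.708j
Node n2: branches {I1, R2, I2, R3, C1, L2, C3, C4, R5, V1} → V_2 = -13.00-0.4232j
Node n3: branches {I1, R2, R4} → V_3 = -11.83-0.4232j
Node n4: branches {L1, R1} → V_4 = -6.524+0.4043j
Node n5: branches {L1, L2, R4, C4, R5, V1} → V_5 = -6.576-0.4232j
Source currents: i(V1)=0.7259-0.2436j

-13.00-0.4232j V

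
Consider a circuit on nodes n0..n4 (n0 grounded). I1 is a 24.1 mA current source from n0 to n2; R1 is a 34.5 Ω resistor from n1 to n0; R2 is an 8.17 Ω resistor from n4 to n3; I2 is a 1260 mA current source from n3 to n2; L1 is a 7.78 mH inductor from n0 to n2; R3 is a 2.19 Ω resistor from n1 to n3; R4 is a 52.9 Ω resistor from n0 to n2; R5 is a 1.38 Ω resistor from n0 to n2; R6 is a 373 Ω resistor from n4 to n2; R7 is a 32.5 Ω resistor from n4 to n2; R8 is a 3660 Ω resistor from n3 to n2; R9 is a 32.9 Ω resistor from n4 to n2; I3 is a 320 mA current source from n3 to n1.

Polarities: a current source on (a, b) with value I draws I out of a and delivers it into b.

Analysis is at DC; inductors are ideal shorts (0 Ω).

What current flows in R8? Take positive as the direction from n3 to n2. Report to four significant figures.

Apply KCL at each of the 4 non-ground nodes and solve the resulting linear system.
Node n1: branches {R1, R3, I3} → V_1 = -16.65
Node n2: branches {I1, I2, L1, R4, R5, R6, R7, R8, R9} → V_2 = 0.000
Node n3: branches {R2, I2, R3, R8, I3} → V_3 = -18.41
Node n4: branches {R2, R6, R7, R9} → V_4 = -12.10
Source currents: i(L1)=-0.5067

-0.005029 A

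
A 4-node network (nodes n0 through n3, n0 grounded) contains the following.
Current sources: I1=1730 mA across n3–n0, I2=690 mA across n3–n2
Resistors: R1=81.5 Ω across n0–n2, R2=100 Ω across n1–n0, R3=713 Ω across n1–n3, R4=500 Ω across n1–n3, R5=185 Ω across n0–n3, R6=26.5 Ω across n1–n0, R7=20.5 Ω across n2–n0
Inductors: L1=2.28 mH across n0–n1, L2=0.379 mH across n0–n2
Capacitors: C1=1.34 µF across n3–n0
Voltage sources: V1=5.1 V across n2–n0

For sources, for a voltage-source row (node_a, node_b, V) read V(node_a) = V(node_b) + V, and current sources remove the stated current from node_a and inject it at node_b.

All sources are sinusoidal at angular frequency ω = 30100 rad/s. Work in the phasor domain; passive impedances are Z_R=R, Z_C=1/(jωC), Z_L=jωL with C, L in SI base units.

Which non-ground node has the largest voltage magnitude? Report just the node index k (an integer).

MNA unknowns: 3 node voltages V₁..V_3 plus 1 source current (V1)
I1: z[3]−=1.73, z[0]+=1.73
R1: Y=0.01227+0.000j on G[0,2]
R2: Y=0.01000+0.000j on G[1,0]
R3: Y=0.001403+0.000j on G[1,3]
R4: Y=0.002000+0.000j on G[1,3]
L1: Y=0.000-0.01457j on G[0,1]
R5: Y=0.005405+0.000j on G[0,3]
R6: Y=0.03774+0.000j on G[1,0]
R7: Y=0.04878+0.000j on G[2,0]
L2: Y=0.000-0.08766j on G[0,2]
I2: z[3]−=0.69, z[2]+=0.69
C1: Y=0.000+0.04033j on G[3,0]
V1: row V2−V0=5.1, i_V1 at 2,0
solve → V1=-1.763+3.321j, V2=5.100+0.000j, V3=-12.27+57.47j
aux → i_V1=0.3786+0.4471j

3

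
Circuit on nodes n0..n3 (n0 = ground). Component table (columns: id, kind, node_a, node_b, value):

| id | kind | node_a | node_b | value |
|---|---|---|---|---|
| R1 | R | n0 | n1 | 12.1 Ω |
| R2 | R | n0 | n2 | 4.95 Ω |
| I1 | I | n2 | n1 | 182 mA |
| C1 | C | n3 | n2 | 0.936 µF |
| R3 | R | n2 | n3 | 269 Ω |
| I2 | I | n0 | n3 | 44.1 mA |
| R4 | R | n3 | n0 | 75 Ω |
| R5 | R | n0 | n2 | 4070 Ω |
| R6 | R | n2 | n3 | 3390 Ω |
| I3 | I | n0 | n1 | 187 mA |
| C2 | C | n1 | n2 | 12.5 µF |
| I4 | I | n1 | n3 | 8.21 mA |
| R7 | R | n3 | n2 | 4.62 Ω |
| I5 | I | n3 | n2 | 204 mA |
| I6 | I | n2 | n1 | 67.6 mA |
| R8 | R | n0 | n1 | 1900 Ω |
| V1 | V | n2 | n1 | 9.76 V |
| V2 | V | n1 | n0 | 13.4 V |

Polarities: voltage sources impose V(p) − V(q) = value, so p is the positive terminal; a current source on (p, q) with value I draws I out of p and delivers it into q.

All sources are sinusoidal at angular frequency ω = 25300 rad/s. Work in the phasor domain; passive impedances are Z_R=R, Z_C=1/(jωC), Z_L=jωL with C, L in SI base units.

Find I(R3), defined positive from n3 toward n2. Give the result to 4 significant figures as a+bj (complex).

-0.007248+0.0007341j A

Element admittances at ω=25300 rad/s:
  Y(R1) = 0.08264+0.000j S between n0,n1
  Y(R2) = 0.2020+0.000j S between n0,n2
  I1: injects 0.182 A into n1 (from n2)
  Y(C1) = 0.000+0.02368j S between n3,n2
  Y(R3) = 0.003717+0.000j S between n2,n3
  I2: injects 0.0441 A into n3 (from n0)
  Y(R4) = 0.01333+0.000j S between n3,n0
  Y(R5) = 0.0002457+0.000j S between n0,n2
  Y(R6) = 0.0002950+0.000j S between n2,n3
  I3: injects 0.187 A into n1 (from n0)
  Y(C2) = 0.000+0.3163j S between n1,n2
  I4: injects 0.00821 A into n3 (from n1)
  Y(R7) = 0.2165+0.000j S between n3,n2
  I5: injects 0.204 A into n2 (from n3)
  I6: injects 0.0676 A into n1 (from n2)
  Y(R8) = 0.0005263+0.000j S between n0,n1
  V1: constraint V(n2)−V(n1) = 9.76
  V2: constraint V(n1)−V(n0) = 13.4
Assemble and solve the 5×5 MNA system:
  V(n1)=13.40+0.000j  V(n2)=23.16+0.000j  V(n3)=21.21+0.1975j
  i(V1)=-5.165-3.089j  i(V2)=-5.851-0.002633j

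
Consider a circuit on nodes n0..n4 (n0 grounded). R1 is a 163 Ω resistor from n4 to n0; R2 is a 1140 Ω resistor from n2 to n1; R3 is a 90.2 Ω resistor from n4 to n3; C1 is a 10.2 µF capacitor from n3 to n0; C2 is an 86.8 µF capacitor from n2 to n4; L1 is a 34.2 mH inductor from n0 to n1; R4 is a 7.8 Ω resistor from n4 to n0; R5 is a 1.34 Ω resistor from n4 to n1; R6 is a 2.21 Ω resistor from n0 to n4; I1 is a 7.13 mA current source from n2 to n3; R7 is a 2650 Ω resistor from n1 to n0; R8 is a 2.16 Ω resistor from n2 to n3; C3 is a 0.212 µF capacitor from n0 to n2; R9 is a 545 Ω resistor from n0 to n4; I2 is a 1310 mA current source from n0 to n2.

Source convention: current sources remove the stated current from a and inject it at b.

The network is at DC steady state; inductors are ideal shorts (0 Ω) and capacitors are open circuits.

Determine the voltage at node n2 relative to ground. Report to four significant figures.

MNA unknowns: 4 node voltages V₁..V_4 plus 1 source current (L1)
R1: Y=0.006135 on G[4,0]
R2: Y=0.0008772 on G[2,1]
R3: Y=0.01109 on G[4,3]
C1: Y=0.000 on G[3,0]
C2: Y=0.000 on G[2,4]
L1: row V0−V1=0, i_L1 at 0,1
R4: Y=0.1282 on G[4,0]
R5: Y=0.7463 on G[4,1]
R6: Y=0.4525 on G[0,4]
I1: z[2]−=0.00713, z[3]+=0.00713
R7: Y=0.0003774 on G[1,0]
R8: Y=0.4630 on G[2,3]
C3: Y=0.000 on G[0,2]
R9: Y=0.001835 on G[0,4]
I2: z[0]−=1.31, z[2]+=1.31
solve → V1=0.000, V2=112.7, V3=110.1, V4=0.9072
aux → i_L1=-0.7759

112.7 V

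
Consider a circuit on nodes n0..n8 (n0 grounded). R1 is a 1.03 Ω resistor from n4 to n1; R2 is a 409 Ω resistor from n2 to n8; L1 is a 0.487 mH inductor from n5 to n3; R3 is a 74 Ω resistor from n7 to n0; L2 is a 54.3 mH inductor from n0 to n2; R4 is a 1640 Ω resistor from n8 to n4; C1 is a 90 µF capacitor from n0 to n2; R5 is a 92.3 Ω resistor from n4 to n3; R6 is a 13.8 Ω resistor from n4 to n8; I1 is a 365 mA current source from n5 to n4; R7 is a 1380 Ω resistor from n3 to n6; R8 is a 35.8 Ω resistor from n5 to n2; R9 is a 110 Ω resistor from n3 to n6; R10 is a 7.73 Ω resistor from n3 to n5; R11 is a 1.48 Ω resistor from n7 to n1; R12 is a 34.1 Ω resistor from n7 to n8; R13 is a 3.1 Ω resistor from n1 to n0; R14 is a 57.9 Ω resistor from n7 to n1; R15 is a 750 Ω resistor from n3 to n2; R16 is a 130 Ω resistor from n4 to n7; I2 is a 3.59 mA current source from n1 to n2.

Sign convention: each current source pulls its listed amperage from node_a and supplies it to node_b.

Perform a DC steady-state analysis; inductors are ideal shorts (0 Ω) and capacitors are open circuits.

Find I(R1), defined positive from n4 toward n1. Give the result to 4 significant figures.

Apply KCL at each of the 8 non-ground nodes and solve the resulting linear system.
Node n1: branches {R1, R11, R13, R14, I2} → V_1 = 0.7517
Node n2: branches {R2, L2, C1, R8, R15, I2} → V_2 = 0.000
Node n3: branches {L1, R5, R7, R9, R10, R15} → V_3 = -8.830
Node n4: branches {R1, R4, R5, R6, I1, R16} → V_4 = 1.009
Node n5: branches {L1, I1, R8, R10} → V_5 = -8.830
Node n6: branches {R7, R9} → V_6 = -8.830
Node n7: branches {R3, R11, R12, R14, R16} → V_7 = 0.7470
Node n8: branches {R2, R4, R6, R12} → V_8 = 0.9119
Source currents: i(L1)=-0.1184, i(L2)=0.2526

0.2493 A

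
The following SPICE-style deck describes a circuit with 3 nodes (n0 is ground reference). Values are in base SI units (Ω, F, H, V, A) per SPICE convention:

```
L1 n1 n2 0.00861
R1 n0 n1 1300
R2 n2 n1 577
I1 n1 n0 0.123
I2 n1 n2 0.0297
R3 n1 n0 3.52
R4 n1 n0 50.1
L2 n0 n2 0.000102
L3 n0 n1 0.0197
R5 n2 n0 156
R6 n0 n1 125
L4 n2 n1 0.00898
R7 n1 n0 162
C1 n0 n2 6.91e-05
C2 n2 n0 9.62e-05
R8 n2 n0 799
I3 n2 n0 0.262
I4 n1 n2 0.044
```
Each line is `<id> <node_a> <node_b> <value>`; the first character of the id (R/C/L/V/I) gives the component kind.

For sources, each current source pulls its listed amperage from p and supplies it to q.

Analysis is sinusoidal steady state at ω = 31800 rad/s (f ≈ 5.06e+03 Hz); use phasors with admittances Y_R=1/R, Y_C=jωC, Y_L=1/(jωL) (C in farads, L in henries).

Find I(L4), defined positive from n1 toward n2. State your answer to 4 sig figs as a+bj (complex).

Apply KCL at each of the 2 non-ground nodes and solve the resulting linear system.
Node n1: branches {L1, R1, R2, I1, I2, R3, R4, L3, R6, L4, R7, I4} → V_1 = -0.6120-0.01651j
Node n2: branches {L1, R2, I2, L2, R5, L4, C1, C2, R8, I3, I4} → V_2 = 0.0008074+0.03835j

-0.0001921+0.002146j A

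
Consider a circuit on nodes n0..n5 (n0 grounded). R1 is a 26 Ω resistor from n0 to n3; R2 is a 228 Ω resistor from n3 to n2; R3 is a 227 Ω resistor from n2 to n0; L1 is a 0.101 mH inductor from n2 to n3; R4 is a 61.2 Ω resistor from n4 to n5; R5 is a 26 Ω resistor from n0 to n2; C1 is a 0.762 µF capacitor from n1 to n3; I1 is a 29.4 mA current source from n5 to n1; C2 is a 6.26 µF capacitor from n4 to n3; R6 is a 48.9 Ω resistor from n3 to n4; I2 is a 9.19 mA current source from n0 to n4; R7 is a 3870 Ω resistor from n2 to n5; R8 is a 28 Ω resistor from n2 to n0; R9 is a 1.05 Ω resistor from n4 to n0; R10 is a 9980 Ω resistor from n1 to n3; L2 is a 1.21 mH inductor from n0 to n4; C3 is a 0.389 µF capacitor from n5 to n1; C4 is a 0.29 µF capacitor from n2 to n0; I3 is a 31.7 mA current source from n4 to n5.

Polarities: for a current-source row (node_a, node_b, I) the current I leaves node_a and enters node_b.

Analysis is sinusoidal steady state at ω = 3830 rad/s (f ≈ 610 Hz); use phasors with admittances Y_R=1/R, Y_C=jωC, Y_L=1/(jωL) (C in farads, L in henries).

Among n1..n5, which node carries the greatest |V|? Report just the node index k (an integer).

Element admittances at ω=3830 rad/s:
  Y(R1) = 0.03846+0.000j S between n0,n3
  Y(R2) = 0.004386+0.000j S between n3,n2
  Y(R3) = 0.004405+0.000j S between n2,n0
  Y(L1) = 0.000-2.585j S between n2,n3
  Y(R4) = 0.01634+0.000j S between n4,n5
  Y(R5) = 0.03846+0.000j S between n0,n2
  Y(C1) = 0.000+0.002918j S between n1,n3
  I1: injects 0.0294 A into n1 (from n5)
  Y(C2) = 0.000+0.02398j S between n4,n3
  Y(R6) = 0.02045+0.000j S between n3,n4
  I2: injects 0.00919 A into n4 (from n0)
  Y(R7) = 0.0002584+0.000j S between n2,n5
  Y(R8) = 0.03571+0.000j S between n2,n0
  Y(R9) = 0.9524+0.000j S between n4,n0
  Y(R10) = 0.0001002+0.000j S between n1,n3
  Y(L2) = 0.000-0.2158j S between n0,n4
  Y(C3) = 0.000+0.001490j S between n5,n1
  Y(C4) = 0.000+0.001111j S between n2,n0
  I3: injects 0.0317 A into n5 (from n4)
Assemble and solve the 5×5 MNA system:
  V(n1)=0.4899-6.682j  V(n2)=0.1372-0.02545j  V(n3)=0.1379-0.02133j  V(n4)=-0.007521+0.001097j  V(n5)=0.7312-0.02098j

1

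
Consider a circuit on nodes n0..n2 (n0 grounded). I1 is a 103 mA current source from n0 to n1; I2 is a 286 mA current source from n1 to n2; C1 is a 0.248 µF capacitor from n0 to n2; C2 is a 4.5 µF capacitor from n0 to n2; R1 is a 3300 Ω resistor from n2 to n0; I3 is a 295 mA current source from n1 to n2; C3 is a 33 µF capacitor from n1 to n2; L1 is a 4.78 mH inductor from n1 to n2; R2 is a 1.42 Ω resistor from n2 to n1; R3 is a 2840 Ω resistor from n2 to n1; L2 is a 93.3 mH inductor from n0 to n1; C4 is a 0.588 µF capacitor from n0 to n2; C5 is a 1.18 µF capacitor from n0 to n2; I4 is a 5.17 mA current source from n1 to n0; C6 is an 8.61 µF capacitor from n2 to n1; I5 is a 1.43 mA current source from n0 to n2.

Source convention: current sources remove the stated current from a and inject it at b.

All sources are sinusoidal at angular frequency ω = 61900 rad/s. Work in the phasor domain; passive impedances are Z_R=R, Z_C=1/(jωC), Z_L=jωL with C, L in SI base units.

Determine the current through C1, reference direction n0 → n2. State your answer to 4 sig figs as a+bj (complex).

Element admittances at ω=61900 rad/s:
  I1: injects 0.103 A into n1 (from n0)
  I2: injects 0.286 A into n2 (from n1)
  Y(C1) = 0.000+0.01535j S between n0,n2
  Y(C2) = 0.000+0.2786j S between n0,n2
  Y(R1) = 0.0003030+0.000j S between n2,n0
  I3: injects 0.295 A into n2 (from n1)
  Y(C3) = 0.000+2.043j S between n1,n2
  Y(L1) = 0.000-0.003380j S between n1,n2
  Y(R2) = 0.7042+0.000j S between n2,n1
  Y(R3) = 0.0003521+0.000j S between n2,n1
  Y(L2) = 0.000-0.0001732j S between n0,n1
  Y(C4) = 0.000+0.03640j S between n0,n2
  Y(C5) = 0.000+0.07304j S between n0,n2
  I4: injects 0.00517 A into n0 (from n1)
  Y(C6) = 0.000+0.5330j S between n2,n1
  I5: injects 0.00143 A into n2 (from n0)
Assemble and solve the 2×2 MNA system:
  V(n1)=-0.04770-0.07140j  V(n2)=0.0001644-0.2461j

-0.003778-2.524e-06j A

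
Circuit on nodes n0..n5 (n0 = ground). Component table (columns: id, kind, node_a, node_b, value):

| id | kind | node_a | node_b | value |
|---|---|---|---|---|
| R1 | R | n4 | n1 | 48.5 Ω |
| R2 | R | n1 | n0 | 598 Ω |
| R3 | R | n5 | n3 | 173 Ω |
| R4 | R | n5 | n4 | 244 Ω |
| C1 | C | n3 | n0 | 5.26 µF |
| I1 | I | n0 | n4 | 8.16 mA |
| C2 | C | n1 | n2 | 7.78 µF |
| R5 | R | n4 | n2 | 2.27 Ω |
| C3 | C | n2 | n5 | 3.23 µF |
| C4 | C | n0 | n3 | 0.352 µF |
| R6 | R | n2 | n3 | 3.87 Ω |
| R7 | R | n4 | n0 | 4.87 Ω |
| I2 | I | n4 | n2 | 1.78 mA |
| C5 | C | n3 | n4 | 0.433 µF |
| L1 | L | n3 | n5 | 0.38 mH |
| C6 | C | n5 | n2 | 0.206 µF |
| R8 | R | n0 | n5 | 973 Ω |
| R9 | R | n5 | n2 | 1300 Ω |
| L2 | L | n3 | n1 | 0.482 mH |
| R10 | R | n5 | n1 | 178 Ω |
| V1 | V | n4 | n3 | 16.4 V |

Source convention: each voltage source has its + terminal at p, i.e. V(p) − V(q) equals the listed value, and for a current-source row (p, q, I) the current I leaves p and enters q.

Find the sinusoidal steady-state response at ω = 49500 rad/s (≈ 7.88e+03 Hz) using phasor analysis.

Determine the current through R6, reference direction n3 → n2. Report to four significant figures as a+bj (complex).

Element admittances at ω=49500 rad/s:
  Y(R1) = 0.02062+0.000j S between n4,n1
  Y(R2) = 0.001672+0.000j S between n1,n0
  Y(R3) = 0.005780+0.000j S between n5,n3
  Y(R4) = 0.004098+0.000j S between n5,n4
  Y(C1) = 0.000+0.2604j S between n3,n0
  I1: injects 0.00816 A into n4 (from n0)
  Y(C2) = 0.000+0.3851j S between n1,n2
  Y(R5) = 0.4405+0.000j S between n4,n2
  Y(C3) = 0.000+0.1599j S between n2,n5
  Y(C4) = 0.000+0.01742j S between n0,n3
  Y(R6) = 0.2584+0.000j S between n2,n3
  Y(R7) = 0.2053+0.000j S between n4,n0
  I2: injects 0.00178 A into n2 (from n4)
  Y(C5) = 0.000+0.02143j S between n3,n4
  Y(L1) = 0.000-0.05316j S between n3,n5
  Y(C6) = 0.000+0.01020j S between n5,n2
  Y(R8) = 0.001028+0.000j S between n0,n5
  Y(R9) = 0.0007692+0.000j S between n5,n2
  Y(L2) = 0.000-0.04191j S between n3,n1
  Y(R10) = 0.005618+0.000j S between n5,n1
  V1: constraint V(n4)−V(n3) = 16.4
Assemble and solve the 6×6 MNA system:
  V(n1)=5.280+9.290j  V(n2)=4.160+9.431j  V(n3)=-5.873+7.814j  V(n4)=10.53+7.814j  V(n5)=8.260+11.03j
  i(V1)=-5.078-1.200j

-2.592-0.4177j A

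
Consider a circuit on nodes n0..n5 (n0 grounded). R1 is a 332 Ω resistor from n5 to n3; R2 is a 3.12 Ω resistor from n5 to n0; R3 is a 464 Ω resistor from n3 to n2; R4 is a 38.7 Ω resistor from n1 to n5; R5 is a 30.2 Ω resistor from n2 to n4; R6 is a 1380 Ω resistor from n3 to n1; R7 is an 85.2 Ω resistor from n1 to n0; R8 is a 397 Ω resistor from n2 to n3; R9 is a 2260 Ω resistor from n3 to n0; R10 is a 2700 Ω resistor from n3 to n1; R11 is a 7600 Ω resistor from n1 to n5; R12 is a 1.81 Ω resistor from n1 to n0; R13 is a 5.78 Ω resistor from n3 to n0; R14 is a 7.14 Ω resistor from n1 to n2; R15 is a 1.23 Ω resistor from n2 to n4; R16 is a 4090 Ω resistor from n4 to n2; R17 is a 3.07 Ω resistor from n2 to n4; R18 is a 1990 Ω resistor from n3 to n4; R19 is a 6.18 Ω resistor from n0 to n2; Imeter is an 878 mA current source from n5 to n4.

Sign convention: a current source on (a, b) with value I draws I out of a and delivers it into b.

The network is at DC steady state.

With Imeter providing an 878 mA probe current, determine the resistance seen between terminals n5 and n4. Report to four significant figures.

Apply KCL at each of the 5 non-ground nodes and solve the resulting linear system.
Node n1: branches {R4, R6, R7, R10, R11, R12, R14} → V_1 = 0.5038
Node n2: branches {R3, R5, R8, R14, R15, R16, R17, R19} → V_2 = 3.089
Node n3: branches {R1, R3, R6, R8, R9, R10, R13, R18} → V_3 = 0.05179
Node n4: branches {R5, R15, R16, R17, R18, Imeter} → V_4 = 3.836
Node n5: branches {R1, R2, R4, R11, Imeter} → V_5 = -2.474

R_eq = 7.188 Ω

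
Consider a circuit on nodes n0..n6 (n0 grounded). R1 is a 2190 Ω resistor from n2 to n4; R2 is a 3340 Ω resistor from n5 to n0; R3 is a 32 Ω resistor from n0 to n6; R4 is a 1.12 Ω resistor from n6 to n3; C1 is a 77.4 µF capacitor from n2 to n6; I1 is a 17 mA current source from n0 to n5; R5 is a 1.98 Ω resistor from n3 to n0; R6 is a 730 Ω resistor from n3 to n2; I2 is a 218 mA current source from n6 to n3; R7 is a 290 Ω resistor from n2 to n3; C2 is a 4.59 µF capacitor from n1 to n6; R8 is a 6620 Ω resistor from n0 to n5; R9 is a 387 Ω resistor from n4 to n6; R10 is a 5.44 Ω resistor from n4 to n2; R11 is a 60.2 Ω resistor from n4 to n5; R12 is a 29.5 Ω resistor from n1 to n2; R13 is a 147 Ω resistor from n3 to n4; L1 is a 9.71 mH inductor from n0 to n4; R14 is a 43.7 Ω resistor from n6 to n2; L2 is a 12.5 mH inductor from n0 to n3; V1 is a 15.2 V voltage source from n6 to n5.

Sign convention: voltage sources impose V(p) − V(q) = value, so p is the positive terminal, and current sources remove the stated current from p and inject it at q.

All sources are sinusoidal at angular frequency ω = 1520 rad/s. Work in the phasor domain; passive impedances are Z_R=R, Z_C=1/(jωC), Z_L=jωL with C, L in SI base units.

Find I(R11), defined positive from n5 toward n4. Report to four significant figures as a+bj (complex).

Apply KCL at each of the 6 non-ground nodes and solve the resulting linear system.
Node n1: branches {C2, R12} → V_1 = -1.308+0.7393j
Node n2: branches {R1, C1, R6, R7, R10, R12, R14} → V_2 = -1.553+0.4747j
Node n3: branches {R4, R5, R6, I2, R7, R13, L2} → V_3 = 0.1340-0.2830j
Node n4: branches {R1, R9, R10, R11, R13, L1} → V_4 = -2.426-0.4162j
Node n5: branches {R2, I1, R8, R11, V1} → V_5 = -15.22-0.4540j
Node n6: branches {R3, R4, C1, I2, C2, R9, R14, V1} → V_6 = -0.02251-0.4540j
Source currents: i(V1)=-0.2364-0.0008328j

-0.2126-0.0006283j A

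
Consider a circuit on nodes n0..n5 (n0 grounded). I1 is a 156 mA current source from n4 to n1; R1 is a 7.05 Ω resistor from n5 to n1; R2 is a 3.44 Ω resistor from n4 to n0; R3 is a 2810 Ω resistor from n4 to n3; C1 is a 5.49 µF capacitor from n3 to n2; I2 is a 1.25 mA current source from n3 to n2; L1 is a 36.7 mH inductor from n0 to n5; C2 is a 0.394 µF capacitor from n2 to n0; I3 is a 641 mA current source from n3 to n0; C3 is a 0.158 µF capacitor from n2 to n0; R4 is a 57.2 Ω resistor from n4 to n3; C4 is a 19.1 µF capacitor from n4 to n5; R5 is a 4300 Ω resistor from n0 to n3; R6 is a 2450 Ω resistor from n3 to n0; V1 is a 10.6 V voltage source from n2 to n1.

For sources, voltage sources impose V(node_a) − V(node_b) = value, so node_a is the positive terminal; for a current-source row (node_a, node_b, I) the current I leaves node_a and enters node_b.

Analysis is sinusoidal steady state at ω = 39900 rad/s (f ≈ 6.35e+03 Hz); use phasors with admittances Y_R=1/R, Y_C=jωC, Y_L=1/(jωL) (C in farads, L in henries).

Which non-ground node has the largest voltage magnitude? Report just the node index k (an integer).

1

Apply KCL at each of the 5 non-ground nodes and solve the resulting linear system.
Node n1: branches {I1, R1, V1} → V_1 = -6.705-0.5339j
Node n2: branches {C1, I2, C2, C3, V1} → V_2 = 3.895-0.5339j
Node n3: branches {R3, C1, I2, I3, R4, R5, R6} → V_3 = 3.627+2.888j
Node n4: branches {I1, R2, R3, R4, C4} → V_4 = -2.255-0.3072j
Node n5: branches {R1, L1, C4} → V_5 = -2.447+0.4858j
Source currents: i(V1)=-0.7600-0.1446j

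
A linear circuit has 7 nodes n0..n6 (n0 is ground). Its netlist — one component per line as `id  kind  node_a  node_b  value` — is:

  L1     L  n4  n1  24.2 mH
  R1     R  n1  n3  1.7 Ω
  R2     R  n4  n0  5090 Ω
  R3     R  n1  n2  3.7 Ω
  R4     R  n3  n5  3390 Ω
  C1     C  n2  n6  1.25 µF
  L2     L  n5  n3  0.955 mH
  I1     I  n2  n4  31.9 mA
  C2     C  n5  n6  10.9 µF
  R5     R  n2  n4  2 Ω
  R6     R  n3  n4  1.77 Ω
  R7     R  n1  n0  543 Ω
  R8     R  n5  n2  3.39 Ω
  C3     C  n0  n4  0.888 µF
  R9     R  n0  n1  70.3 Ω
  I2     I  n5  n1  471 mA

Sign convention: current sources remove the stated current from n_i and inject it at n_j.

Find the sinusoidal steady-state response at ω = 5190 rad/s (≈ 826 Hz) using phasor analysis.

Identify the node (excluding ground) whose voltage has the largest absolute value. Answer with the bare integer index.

5

Apply KCL at each of the 6 non-ground nodes and solve the resulting linear system.
Node n1: branches {L1, R1, R3, R7, R9, I2} → V_1 = 0.02740+0.1497j
Node n2: branches {R3, C1, I1, R5, R8} → V_2 = -0.6785-0.1731j
Node n3: branches {R1, R4, L2, R6} → V_3 = -0.4472+0.2946j
Node n4: branches {L1, R2, I1, R5, R6, C3} → V_4 = -0.5249+0.07314j
Node n5: branches {R4, L2, C2, R8, I2} → V_5 = -1.491-0.8701j
Node n6: branches {C1, C2} → V_6 = -1.408-0.7983j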